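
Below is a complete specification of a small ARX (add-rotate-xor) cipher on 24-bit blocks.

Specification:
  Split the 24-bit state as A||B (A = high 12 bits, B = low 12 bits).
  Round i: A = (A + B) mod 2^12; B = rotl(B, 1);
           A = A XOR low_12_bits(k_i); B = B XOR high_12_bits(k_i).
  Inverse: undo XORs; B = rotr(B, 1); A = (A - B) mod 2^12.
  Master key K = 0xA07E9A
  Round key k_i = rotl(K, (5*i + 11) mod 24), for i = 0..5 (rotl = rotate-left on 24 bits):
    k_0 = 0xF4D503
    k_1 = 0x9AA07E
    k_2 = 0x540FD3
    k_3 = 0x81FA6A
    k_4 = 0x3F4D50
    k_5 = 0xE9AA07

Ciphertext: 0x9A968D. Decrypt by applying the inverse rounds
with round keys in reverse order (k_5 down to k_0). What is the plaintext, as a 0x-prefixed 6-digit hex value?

s_0 = ciphertext = 0x9A968D
s_1 = InvRound(s_0, k_5) = 0x7A3C0B
s_2 = InvRound(s_1, k_4) = 0xAF4FFF
s_3 = InvRound(s_2, k_3) = 0xCAE3F0
s_4 = InvRound(s_3, k_2) = 0x025358
s_5 = InvRound(s_4, k_1) = 0xAE2579
s_6 = InvRound(s_5, k_0) = 0xAC751A

0xAC751A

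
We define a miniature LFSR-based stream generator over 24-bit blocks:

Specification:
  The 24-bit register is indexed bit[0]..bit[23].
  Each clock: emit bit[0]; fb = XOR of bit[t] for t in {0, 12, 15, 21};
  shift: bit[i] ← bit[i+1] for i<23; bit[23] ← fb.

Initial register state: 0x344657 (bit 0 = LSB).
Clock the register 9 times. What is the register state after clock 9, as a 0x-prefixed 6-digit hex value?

0x151A23

reg_0 = 0x344657
clock 1: out=1, reg = 0x1A232B
clock 2: out=1, reg = 0x8D1195
clock 3: out=1, reg = 0x4688CA
clock 4: out=0, reg = 0xA34465
clock 5: out=1, reg = 0x51A232
clock 6: out=0, reg = 0xA8D119
clock 7: out=1, reg = 0x54688C
clock 8: out=0, reg = 0x2A3446
clock 9: out=0, reg = 0x151A23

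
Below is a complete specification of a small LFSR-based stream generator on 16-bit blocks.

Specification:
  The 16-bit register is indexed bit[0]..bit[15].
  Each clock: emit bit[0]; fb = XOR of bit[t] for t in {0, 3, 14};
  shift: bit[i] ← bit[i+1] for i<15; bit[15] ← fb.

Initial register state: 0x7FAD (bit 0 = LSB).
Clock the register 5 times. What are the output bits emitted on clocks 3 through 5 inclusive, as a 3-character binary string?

reg_0 = 0x7FAD
clock 1: out=1, reg = 0xBFD6
clock 2: out=0, reg = 0x5FEB
clock 3: out=1, reg = 0xAFF5
clock 4: out=1, reg = 0xD7FA
clock 5: out=0, reg = 0x6BFD

110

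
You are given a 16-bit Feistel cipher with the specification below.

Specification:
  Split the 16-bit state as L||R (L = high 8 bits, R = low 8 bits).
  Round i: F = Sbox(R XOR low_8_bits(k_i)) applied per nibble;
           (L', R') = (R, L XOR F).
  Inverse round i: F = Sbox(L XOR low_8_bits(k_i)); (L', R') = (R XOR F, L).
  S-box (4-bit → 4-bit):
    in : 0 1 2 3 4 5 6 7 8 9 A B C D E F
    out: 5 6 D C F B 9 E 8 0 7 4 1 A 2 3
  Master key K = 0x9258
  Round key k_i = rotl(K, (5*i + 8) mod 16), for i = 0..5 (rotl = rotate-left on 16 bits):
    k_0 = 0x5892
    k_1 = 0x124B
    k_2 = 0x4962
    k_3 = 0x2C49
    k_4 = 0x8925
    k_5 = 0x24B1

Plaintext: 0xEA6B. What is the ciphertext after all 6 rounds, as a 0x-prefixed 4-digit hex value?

s_0 = plaintext = 0xEA6B
s_1 = Round(s_0, k_0) = 0x6BDA
s_2 = Round(s_1, k_1) = 0xDA6D
s_3 = Round(s_2, k_2) = 0x6D89
s_4 = Round(s_3, k_3) = 0x8978
s_5 = Round(s_4, k_4) = 0x7833
s_6 = Round(s_5, k_5) = 0x33F5

0x33F5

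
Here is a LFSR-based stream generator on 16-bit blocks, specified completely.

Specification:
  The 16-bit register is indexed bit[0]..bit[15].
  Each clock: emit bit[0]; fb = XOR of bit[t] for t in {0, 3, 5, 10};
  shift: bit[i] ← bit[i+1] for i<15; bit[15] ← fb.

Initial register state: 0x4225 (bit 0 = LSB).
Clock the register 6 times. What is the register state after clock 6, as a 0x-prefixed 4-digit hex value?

0x8108

reg_0 = 0x4225
clock 1: out=1, reg = 0x2112
clock 2: out=0, reg = 0x1089
clock 3: out=1, reg = 0x0844
clock 4: out=0, reg = 0x0422
clock 5: out=0, reg = 0x0211
clock 6: out=1, reg = 0x8108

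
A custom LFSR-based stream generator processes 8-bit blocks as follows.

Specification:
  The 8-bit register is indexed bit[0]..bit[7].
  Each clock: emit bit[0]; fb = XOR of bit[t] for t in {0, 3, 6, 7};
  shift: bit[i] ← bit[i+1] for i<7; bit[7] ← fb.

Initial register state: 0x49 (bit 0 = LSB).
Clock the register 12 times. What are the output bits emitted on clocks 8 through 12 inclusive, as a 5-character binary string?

01101

reg_0 = 0x49
clock 1: out=1, reg = 0xA4
clock 2: out=0, reg = 0xD2
clock 3: out=0, reg = 0x69
clock 4: out=1, reg = 0xB4
clock 5: out=0, reg = 0xDA
clock 6: out=0, reg = 0xED
clock 7: out=1, reg = 0x76
clock 8: out=0, reg = 0xBB
clock 9: out=1, reg = 0xDD
clock 10: out=1, reg = 0x6E
clock 11: out=0, reg = 0x37
clock 12: out=1, reg = 0x9B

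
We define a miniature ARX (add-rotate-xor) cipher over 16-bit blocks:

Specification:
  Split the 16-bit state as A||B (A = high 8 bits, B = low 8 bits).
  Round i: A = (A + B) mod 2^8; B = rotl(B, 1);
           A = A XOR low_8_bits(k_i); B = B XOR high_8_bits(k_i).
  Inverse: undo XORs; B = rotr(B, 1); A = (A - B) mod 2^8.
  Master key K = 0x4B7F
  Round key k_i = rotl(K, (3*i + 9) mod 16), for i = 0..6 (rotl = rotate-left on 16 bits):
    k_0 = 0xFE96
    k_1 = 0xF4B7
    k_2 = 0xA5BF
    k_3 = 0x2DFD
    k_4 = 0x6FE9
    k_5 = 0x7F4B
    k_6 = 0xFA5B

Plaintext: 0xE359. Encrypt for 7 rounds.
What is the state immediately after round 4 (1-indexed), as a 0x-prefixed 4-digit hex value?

s_0 = plaintext = 0xE359
s_1 = Round(s_0, k_0) = 0xAA4C
s_2 = Round(s_1, k_1) = 0x416C
s_3 = Round(s_2, k_2) = 0x127D
s_4 = Round(s_3, k_3) = 0x72D7
s_5 = Round(s_4, k_4) = 0xA0C0
s_6 = Round(s_5, k_5) = 0x2BFE
s_7 = Round(s_6, k_6) = 0x7207

0x72D7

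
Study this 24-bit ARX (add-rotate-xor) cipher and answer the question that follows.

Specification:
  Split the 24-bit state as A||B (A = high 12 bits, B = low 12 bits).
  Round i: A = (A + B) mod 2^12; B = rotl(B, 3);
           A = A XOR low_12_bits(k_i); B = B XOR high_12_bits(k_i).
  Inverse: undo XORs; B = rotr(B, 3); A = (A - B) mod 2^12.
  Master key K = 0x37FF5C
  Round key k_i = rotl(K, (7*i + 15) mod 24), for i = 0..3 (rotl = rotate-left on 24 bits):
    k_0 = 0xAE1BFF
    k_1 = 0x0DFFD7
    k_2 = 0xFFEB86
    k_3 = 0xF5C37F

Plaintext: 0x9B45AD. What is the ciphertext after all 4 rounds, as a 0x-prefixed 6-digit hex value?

0x5A3199

s_0 = plaintext = 0x9B45AD
s_1 = Round(s_0, k_0) = 0x49E78B
s_2 = Round(s_1, k_1) = 0x3FEC84
s_3 = Round(s_2, k_2) = 0xB04BD8
s_4 = Round(s_3, k_3) = 0x5A3199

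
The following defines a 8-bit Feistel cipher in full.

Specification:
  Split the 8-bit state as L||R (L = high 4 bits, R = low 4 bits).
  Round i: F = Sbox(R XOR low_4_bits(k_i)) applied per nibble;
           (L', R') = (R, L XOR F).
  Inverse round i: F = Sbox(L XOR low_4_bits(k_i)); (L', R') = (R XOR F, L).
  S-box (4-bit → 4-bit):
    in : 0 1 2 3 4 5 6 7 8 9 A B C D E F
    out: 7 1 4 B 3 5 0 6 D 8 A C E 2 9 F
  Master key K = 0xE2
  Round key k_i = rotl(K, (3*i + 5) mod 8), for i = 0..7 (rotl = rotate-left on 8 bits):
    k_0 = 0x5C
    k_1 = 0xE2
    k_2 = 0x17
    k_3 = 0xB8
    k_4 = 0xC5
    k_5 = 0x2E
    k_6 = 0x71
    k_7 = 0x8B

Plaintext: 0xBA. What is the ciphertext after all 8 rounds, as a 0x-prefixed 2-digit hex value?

s_0 = plaintext = 0xBA
s_1 = Round(s_0, k_0) = 0xAB
s_2 = Round(s_1, k_1) = 0xB2
s_3 = Round(s_2, k_2) = 0x2E
s_4 = Round(s_3, k_3) = 0xE2
s_5 = Round(s_4, k_4) = 0x28
s_6 = Round(s_5, k_5) = 0x82
s_7 = Round(s_6, k_6) = 0x23
s_8 = Round(s_7, k_7) = 0x3F

0x3F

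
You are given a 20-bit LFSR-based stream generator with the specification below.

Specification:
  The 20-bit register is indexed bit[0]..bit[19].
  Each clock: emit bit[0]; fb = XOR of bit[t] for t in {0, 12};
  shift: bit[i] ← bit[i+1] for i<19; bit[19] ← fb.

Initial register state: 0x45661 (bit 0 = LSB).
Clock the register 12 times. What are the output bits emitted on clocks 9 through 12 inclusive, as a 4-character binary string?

reg_0 = 0x45661
clock 1: out=1, reg = 0x22B30
clock 2: out=0, reg = 0x11598
clock 3: out=0, reg = 0x88ACC
clock 4: out=0, reg = 0x44566
clock 5: out=0, reg = 0x222B3
clock 6: out=1, reg = 0x91159
clock 7: out=1, reg = 0x488AC
clock 8: out=0, reg = 0x24456
clock 9: out=0, reg = 0x1222B
clock 10: out=1, reg = 0x89115
clock 11: out=1, reg = 0x4488A
clock 12: out=0, reg = 0x22445

0110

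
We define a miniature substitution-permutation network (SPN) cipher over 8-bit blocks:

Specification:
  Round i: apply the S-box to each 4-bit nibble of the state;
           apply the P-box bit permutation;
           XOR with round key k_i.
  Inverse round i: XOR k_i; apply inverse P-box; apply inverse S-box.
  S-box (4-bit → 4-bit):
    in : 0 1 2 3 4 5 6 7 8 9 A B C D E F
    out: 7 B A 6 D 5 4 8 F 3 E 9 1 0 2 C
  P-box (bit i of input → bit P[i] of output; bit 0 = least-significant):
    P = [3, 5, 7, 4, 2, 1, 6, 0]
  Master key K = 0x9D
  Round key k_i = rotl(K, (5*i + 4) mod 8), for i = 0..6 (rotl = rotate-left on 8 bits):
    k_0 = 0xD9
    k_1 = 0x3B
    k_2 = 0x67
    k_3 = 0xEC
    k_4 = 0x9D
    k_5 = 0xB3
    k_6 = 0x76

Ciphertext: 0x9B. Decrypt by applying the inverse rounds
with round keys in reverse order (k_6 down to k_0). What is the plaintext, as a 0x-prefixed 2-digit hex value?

s_0 = ciphertext = 0x9B
s_1 = InvRound(s_0, k_6) = 0x40
s_2 = InvRound(s_1, k_5) = 0xAA
s_3 = InvRound(s_2, k_4) = 0x12
s_4 = InvRound(s_3, k_3) = 0x08
s_5 = InvRound(s_4, k_2) = 0x89
s_6 = InvRound(s_5, k_1) = 0xEA
s_7 = InvRound(s_6, k_0) = 0x22

0x22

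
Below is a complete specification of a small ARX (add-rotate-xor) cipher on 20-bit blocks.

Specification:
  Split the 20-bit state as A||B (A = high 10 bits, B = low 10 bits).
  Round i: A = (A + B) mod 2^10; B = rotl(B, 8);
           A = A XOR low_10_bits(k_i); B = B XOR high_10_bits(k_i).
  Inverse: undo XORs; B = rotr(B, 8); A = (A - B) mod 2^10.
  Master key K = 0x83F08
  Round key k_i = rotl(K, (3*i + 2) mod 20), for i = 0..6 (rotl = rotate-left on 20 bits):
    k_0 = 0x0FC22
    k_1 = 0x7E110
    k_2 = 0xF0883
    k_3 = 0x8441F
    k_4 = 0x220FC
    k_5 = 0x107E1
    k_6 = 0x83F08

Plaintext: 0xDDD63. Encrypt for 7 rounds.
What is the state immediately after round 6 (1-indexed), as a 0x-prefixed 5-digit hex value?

0x780AB

s_0 = plaintext = 0xDDD63
s_1 = Round(s_0, k_0) = 0x3E367
s_2 = Round(s_1, k_1) = 0x53E21
s_3 = Round(s_2, k_2) = 0xFCE4A
s_4 = Round(s_3, k_3) = 0x88883
s_5 = Round(s_4, k_4) = 0x967A8
s_6 = Round(s_5, k_5) = 0x780AB
s_7 = Round(s_6, k_6) = 0x60D25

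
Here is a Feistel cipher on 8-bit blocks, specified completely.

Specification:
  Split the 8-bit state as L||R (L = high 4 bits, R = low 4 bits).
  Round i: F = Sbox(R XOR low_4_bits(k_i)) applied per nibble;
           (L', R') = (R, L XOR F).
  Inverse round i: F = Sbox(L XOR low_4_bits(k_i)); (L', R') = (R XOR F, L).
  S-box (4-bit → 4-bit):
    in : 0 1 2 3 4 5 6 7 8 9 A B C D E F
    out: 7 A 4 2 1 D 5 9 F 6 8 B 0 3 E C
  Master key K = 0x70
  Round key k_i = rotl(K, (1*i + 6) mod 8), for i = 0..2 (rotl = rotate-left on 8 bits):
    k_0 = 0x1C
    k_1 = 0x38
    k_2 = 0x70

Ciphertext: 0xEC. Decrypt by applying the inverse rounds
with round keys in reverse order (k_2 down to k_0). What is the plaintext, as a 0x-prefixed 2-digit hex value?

0xA6

s_0 = ciphertext = 0xEC
s_1 = InvRound(s_0, k_2) = 0x2E
s_2 = InvRound(s_1, k_1) = 0x62
s_3 = InvRound(s_2, k_0) = 0xA6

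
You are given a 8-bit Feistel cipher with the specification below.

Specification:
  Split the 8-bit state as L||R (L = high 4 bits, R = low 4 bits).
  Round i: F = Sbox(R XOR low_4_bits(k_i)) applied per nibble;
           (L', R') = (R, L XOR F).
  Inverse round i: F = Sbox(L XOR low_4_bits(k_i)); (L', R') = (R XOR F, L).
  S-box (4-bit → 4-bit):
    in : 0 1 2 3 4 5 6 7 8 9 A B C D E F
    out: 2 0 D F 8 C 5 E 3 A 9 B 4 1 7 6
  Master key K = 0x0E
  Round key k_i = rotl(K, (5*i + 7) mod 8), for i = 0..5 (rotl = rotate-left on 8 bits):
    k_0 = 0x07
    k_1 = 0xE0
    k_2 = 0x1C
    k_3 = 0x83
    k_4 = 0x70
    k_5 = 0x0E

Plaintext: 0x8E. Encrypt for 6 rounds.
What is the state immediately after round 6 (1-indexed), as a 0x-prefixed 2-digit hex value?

s_0 = plaintext = 0x8E
s_1 = Round(s_0, k_0) = 0xE2
s_2 = Round(s_1, k_1) = 0x23
s_3 = Round(s_2, k_2) = 0x34
s_4 = Round(s_3, k_3) = 0x4D
s_5 = Round(s_4, k_4) = 0xD5
s_6 = Round(s_5, k_5) = 0x56

0x56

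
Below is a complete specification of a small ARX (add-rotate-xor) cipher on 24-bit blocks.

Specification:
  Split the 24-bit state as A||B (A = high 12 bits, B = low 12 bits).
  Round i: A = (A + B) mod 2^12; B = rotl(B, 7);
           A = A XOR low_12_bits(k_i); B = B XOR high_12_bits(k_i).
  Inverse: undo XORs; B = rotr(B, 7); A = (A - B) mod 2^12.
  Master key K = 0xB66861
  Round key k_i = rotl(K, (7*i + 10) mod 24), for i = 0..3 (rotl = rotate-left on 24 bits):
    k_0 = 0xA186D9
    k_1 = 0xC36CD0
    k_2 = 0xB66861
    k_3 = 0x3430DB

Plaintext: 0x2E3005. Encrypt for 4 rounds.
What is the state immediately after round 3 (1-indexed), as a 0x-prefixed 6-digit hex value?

0x8EA265

s_0 = plaintext = 0x2E3005
s_1 = Round(s_0, k_0) = 0x431898
s_2 = Round(s_1, k_1) = 0x019072
s_3 = Round(s_2, k_2) = 0x8EA265
s_4 = Round(s_3, k_3) = 0xB941D0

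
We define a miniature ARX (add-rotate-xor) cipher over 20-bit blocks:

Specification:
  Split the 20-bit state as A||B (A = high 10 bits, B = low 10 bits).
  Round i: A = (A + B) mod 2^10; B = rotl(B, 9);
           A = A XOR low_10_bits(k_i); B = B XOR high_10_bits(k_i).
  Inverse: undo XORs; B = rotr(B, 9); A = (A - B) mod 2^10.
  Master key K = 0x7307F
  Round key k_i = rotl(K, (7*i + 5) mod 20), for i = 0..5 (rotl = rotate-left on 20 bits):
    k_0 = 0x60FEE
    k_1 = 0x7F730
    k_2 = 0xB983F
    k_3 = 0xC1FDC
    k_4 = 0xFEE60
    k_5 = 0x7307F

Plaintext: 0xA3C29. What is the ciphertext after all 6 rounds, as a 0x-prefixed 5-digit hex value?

0x9AB0F

s_0 = plaintext = 0xA3C29
s_1 = Round(s_0, k_0) = 0x55B97
s_2 = Round(s_1, k_1) = 0xF7636
s_3 = Round(s_2, k_2) = 0x8B3FD
s_4 = Round(s_3, k_3) = 0x7D4F9
s_5 = Round(s_4, k_4) = 0x23987
s_6 = Round(s_5, k_5) = 0x9AB0F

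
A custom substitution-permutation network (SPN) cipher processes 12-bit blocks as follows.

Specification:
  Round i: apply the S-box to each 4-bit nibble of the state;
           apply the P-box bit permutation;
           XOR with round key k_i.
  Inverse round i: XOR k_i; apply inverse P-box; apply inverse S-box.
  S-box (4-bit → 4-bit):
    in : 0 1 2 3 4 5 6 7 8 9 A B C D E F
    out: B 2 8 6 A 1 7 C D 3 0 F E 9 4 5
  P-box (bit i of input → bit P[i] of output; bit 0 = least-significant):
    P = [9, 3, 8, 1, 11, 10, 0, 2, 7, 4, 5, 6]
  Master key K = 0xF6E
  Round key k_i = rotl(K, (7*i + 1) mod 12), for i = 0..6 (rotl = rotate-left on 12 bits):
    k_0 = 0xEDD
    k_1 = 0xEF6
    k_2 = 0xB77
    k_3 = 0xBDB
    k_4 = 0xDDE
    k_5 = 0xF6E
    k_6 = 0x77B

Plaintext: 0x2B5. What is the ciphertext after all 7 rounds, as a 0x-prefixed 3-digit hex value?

0x621

s_0 = plaintext = 0x2B5
s_1 = Round(s_0, k_0) = 0x098
s_2 = Round(s_1, k_1) = 0x124
s_3 = Round(s_2, k_2) = 0xB69
s_4 = Round(s_3, k_3) = 0x522
s_5 = Round(s_4, k_4) = 0xD58
s_6 = Round(s_5, k_5) = 0x4AC
s_7 = Round(s_6, k_6) = 0x621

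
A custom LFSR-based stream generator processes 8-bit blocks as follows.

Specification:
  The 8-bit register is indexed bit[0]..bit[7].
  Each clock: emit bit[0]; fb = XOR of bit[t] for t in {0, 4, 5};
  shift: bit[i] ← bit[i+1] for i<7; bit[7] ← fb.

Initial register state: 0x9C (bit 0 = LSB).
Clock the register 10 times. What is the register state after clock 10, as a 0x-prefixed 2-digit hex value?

reg_0 = 0x9C
clock 1: out=0, reg = 0xCE
clock 2: out=0, reg = 0x67
clock 3: out=1, reg = 0x33
clock 4: out=1, reg = 0x99
clock 5: out=1, reg = 0x4C
clock 6: out=0, reg = 0x26
clock 7: out=0, reg = 0x93
clock 8: out=1, reg = 0x49
clock 9: out=1, reg = 0xA4
clock 10: out=0, reg = 0xD2

0xD2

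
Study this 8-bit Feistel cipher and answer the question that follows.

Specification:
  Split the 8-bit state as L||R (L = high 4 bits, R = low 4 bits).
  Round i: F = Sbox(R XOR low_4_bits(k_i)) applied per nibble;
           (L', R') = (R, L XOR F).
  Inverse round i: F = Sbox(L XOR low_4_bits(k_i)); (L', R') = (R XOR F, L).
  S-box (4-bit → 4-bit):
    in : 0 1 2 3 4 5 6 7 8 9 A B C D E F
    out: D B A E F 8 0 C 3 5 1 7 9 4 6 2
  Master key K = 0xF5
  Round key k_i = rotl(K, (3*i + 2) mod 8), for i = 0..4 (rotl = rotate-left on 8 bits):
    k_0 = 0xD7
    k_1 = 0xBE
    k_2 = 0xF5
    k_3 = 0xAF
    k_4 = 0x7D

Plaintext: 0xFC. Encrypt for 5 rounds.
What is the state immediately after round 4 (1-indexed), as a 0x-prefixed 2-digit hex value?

0xD6

s_0 = plaintext = 0xFC
s_1 = Round(s_0, k_0) = 0xC8
s_2 = Round(s_1, k_1) = 0x8C
s_3 = Round(s_2, k_2) = 0xCD
s_4 = Round(s_3, k_3) = 0xD6
s_5 = Round(s_4, k_4) = 0x6A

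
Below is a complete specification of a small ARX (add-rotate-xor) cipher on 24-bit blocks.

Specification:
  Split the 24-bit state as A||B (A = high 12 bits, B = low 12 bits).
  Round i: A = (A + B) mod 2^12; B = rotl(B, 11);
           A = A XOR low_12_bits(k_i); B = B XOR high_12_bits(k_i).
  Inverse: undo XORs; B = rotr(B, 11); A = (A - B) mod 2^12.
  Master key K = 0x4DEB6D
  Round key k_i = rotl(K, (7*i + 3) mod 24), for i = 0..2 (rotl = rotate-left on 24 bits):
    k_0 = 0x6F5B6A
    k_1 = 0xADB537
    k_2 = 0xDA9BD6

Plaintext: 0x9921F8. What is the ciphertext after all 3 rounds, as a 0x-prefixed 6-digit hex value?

0xE6B546

s_0 = plaintext = 0x9921F8
s_1 = Round(s_0, k_0) = 0x0E0609
s_2 = Round(s_1, k_1) = 0x3DE1DF
s_3 = Round(s_2, k_2) = 0xE6B546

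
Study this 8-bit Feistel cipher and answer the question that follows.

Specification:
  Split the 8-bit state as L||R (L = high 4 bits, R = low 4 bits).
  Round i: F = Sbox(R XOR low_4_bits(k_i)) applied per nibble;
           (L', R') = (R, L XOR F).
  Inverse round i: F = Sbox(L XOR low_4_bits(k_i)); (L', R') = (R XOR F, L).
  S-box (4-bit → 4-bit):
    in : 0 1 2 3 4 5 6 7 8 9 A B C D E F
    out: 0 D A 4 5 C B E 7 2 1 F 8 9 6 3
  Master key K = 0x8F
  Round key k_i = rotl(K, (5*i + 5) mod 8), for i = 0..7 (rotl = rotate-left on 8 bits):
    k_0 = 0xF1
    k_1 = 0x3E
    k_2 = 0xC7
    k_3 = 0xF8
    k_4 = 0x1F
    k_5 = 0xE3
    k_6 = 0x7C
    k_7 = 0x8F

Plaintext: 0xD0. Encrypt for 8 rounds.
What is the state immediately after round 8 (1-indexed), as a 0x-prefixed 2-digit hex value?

0x9B

s_0 = plaintext = 0xD0
s_1 = Round(s_0, k_0) = 0x00
s_2 = Round(s_1, k_1) = 0x06
s_3 = Round(s_2, k_2) = 0x6D
s_4 = Round(s_3, k_3) = 0xDA
s_5 = Round(s_4, k_4) = 0xA1
s_6 = Round(s_5, k_5) = 0x10
s_7 = Round(s_6, k_6) = 0x09
s_8 = Round(s_7, k_7) = 0x9B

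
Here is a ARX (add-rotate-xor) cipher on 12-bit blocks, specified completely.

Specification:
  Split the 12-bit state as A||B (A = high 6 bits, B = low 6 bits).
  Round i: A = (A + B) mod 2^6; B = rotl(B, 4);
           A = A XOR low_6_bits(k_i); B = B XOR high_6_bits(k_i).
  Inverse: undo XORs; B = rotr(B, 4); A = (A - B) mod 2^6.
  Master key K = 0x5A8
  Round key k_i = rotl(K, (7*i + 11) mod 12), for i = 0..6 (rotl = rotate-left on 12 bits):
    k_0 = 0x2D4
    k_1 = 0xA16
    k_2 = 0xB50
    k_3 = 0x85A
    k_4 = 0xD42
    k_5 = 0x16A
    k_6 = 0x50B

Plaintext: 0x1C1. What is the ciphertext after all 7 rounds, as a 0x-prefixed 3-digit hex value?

s_0 = plaintext = 0x1C1
s_1 = Round(s_0, k_0) = 0x71B
s_2 = Round(s_1, k_1) = 0x85E
s_3 = Round(s_2, k_2) = 0xBCA
s_4 = Round(s_3, k_3) = 0x8C3
s_5 = Round(s_4, k_4) = 0x905
s_6 = Round(s_5, k_5) = 0x0D4
s_7 = Round(s_6, k_6) = 0x711

0x711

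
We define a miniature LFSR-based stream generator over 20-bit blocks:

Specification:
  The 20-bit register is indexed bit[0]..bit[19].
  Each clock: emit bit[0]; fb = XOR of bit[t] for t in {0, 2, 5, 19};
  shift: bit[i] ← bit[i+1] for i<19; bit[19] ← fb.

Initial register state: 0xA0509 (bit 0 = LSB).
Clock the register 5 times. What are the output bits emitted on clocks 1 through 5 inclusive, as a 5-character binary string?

10010

reg_0 = 0xA0509
clock 1: out=1, reg = 0x50284
clock 2: out=0, reg = 0xA8142
clock 3: out=0, reg = 0xD40A1
clock 4: out=1, reg = 0xEA050
clock 5: out=0, reg = 0xF5028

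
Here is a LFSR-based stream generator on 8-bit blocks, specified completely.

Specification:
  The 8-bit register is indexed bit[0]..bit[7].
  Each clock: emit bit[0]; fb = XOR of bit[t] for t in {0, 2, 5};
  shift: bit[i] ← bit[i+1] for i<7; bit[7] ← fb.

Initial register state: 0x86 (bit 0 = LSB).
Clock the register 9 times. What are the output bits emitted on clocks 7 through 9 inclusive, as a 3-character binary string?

reg_0 = 0x86
clock 1: out=0, reg = 0xC3
clock 2: out=1, reg = 0xE1
clock 3: out=1, reg = 0x70
clock 4: out=0, reg = 0xB8
clock 5: out=0, reg = 0xDC
clock 6: out=0, reg = 0xEE
clock 7: out=0, reg = 0x77
clock 8: out=1, reg = 0xBB
clock 9: out=1, reg = 0x5D

011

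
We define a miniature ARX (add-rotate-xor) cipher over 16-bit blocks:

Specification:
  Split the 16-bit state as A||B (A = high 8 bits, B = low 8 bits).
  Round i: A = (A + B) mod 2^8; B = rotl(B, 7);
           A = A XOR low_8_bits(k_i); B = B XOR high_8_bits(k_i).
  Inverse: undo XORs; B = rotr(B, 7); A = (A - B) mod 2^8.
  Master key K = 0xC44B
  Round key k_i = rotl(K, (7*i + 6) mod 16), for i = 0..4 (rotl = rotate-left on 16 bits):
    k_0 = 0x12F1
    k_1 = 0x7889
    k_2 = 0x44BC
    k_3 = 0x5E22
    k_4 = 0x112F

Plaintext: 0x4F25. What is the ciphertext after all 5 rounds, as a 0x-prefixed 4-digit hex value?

s_0 = plaintext = 0x4F25
s_1 = Round(s_0, k_0) = 0x8580
s_2 = Round(s_1, k_1) = 0x8C38
s_3 = Round(s_2, k_2) = 0x7858
s_4 = Round(s_3, k_3) = 0xF272
s_5 = Round(s_4, k_4) = 0x4B28

0x4B28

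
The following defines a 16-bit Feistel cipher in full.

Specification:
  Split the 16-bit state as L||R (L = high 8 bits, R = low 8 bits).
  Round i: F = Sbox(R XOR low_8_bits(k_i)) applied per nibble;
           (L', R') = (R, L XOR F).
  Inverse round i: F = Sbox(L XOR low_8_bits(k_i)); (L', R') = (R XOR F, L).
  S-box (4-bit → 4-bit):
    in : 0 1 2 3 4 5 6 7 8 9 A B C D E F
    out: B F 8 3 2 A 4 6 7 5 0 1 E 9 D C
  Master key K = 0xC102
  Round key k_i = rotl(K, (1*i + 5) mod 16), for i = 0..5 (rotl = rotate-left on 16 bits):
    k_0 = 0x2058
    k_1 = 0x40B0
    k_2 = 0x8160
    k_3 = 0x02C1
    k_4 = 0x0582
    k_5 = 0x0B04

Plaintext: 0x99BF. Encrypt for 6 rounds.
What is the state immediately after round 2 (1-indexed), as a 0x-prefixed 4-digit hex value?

0x4F73

s_0 = plaintext = 0x99BF
s_1 = Round(s_0, k_0) = 0xBF4F
s_2 = Round(s_1, k_1) = 0x4F73
s_3 = Round(s_2, k_2) = 0x73BC
s_4 = Round(s_3, k_3) = 0xBC1A
s_5 = Round(s_4, k_4) = 0x1AEB
s_6 = Round(s_5, k_5) = 0xEBC6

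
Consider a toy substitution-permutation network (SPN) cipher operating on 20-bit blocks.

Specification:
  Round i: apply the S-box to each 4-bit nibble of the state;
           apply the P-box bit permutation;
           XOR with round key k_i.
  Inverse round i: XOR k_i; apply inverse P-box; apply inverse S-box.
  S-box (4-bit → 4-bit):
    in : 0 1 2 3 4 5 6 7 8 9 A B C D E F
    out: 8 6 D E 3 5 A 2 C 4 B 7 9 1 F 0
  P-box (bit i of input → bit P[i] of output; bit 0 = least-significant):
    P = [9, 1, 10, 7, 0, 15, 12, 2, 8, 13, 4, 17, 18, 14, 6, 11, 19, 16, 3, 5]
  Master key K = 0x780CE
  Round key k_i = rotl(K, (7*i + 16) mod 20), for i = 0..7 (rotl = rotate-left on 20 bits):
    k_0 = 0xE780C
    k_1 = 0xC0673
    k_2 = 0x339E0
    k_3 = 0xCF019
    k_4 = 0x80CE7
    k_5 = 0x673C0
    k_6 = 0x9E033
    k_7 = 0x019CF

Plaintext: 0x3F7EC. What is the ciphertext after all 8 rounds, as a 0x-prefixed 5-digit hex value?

0x6B10E

s_0 = plaintext = 0x3F7EC
s_1 = Round(s_0, k_0) = 0xFCAA1
s_2 = Round(s_1, k_1) = 0xAAB74
s_3 = Round(s_2, k_2) = 0xED2D2
s_4 = Round(s_3, k_3) = 0x3F7A0
s_5 = Round(s_4, k_4) = 0x9AC4A
s_6 = Round(s_5, k_5) = 0x0B84B
s_7 = Round(s_6, k_6) = 0xF2640
s_8 = Round(s_7, k_7) = 0x6B10E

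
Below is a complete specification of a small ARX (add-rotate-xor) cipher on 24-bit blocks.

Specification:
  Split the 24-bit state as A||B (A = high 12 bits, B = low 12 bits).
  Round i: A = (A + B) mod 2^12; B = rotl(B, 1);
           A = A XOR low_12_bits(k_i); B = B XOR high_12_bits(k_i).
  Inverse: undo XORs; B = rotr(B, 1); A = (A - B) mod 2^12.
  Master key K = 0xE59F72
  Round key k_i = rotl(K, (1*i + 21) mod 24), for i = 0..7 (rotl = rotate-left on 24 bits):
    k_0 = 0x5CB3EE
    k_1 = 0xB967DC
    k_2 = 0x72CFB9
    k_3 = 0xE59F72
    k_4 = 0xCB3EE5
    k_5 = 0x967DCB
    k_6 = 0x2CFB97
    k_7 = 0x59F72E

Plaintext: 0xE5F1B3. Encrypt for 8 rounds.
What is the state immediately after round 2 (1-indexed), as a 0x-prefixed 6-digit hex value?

s_0 = plaintext = 0xE5F1B3
s_1 = Round(s_0, k_0) = 0x3FC6AD
s_2 = Round(s_1, k_1) = 0xD756CC
s_3 = Round(s_2, k_2) = 0xBF8AB4
s_4 = Round(s_3, k_3) = 0x9DEB30
s_5 = Round(s_4, k_4) = 0xBEBAD2
s_6 = Round(s_5, k_5) = 0xB76CC2
s_7 = Round(s_6, k_6) = 0x3AFB4A
s_8 = Round(s_7, k_7) = 0x9D730A

0xD756CC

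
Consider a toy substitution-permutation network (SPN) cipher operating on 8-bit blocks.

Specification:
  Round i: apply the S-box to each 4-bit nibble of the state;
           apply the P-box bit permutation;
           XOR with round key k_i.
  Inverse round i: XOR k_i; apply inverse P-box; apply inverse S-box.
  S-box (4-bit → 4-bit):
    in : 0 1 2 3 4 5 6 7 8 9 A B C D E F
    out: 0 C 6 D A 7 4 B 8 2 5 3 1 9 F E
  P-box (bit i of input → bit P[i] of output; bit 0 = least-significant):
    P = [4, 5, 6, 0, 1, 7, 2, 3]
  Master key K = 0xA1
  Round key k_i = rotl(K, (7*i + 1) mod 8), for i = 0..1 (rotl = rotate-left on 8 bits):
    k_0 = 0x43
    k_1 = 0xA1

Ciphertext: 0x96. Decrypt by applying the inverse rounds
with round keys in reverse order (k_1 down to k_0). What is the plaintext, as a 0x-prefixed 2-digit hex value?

s_0 = ciphertext = 0x96
s_1 = InvRound(s_0, k_1) = 0xA7
s_2 = InvRound(s_1, k_0) = 0x22

0x22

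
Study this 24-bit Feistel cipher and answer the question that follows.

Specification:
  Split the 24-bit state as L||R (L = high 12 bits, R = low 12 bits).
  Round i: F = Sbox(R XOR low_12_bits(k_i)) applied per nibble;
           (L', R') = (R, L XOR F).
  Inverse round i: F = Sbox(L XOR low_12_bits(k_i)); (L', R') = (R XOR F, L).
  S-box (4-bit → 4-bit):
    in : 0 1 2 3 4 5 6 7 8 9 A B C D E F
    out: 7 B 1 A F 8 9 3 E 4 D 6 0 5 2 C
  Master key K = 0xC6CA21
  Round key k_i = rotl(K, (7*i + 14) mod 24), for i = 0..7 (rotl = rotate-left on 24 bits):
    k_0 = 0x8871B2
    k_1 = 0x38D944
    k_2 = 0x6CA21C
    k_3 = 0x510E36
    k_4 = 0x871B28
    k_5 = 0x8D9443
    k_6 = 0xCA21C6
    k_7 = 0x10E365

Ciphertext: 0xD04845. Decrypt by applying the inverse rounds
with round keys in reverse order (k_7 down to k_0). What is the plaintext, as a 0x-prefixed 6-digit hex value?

0xCE9427

s_0 = ciphertext = 0xD04845
s_1 = InvRound(s_0, k_7) = 0xADED04
s_2 = InvRound(s_1, k_6) = 0xBBAADE
s_3 = InvRound(s_2, k_5) = 0x61ABBA
s_4 = InvRound(s_3, k_4) = 0xE1B61A
s_5 = InvRound(s_4, k_3) = 0x10FE1B
s_6 = InvRound(s_5, k_2) = 0x4A110F
s_7 = InvRound(s_6, k_1) = 0x4274A1
s_8 = InvRound(s_7, k_0) = 0xCE9427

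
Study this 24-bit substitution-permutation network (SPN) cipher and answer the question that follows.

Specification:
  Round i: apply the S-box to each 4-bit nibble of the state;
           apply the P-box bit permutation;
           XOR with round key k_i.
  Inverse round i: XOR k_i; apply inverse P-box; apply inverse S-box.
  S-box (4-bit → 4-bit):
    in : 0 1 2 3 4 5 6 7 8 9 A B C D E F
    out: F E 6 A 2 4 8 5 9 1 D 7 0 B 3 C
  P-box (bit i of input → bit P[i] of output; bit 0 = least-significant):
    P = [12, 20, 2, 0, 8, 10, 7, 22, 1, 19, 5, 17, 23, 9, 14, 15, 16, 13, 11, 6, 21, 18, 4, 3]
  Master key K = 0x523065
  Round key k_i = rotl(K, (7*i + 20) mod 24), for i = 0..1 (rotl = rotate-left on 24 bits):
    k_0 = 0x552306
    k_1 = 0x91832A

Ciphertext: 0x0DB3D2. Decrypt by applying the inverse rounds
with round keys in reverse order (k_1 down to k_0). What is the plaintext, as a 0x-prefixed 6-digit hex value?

s_0 = ciphertext = 0x0DB3D2
s_1 = InvRound(s_0, k_1) = 0x13925E
s_2 = InvRound(s_1, k_0) = 0x136689

0x136689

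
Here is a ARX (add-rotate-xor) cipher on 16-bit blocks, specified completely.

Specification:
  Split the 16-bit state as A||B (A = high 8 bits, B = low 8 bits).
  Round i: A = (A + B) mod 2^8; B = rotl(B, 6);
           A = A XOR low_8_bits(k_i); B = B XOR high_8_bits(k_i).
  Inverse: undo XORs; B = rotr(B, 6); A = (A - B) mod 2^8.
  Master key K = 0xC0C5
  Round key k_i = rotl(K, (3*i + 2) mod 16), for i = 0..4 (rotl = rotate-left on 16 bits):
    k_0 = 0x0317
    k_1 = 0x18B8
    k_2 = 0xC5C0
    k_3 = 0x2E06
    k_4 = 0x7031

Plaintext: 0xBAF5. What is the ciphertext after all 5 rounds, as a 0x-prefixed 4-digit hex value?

s_0 = plaintext = 0xBAF5
s_1 = Round(s_0, k_0) = 0xB87E
s_2 = Round(s_1, k_1) = 0x8E87
s_3 = Round(s_2, k_2) = 0xD524
s_4 = Round(s_3, k_3) = 0xFF27
s_5 = Round(s_4, k_4) = 0x17B9

0x17B9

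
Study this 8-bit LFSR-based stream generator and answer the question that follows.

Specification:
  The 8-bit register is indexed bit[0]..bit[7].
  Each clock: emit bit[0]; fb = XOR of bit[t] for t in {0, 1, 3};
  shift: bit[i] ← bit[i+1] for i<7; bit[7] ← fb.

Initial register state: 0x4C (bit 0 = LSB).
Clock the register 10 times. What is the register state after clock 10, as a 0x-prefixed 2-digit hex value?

0xA0

reg_0 = 0x4C
clock 1: out=0, reg = 0xA6
clock 2: out=0, reg = 0xD3
clock 3: out=1, reg = 0x69
clock 4: out=1, reg = 0x34
clock 5: out=0, reg = 0x1A
clock 6: out=0, reg = 0x0D
clock 7: out=1, reg = 0x06
clock 8: out=0, reg = 0x83
clock 9: out=1, reg = 0x41
clock 10: out=1, reg = 0xA0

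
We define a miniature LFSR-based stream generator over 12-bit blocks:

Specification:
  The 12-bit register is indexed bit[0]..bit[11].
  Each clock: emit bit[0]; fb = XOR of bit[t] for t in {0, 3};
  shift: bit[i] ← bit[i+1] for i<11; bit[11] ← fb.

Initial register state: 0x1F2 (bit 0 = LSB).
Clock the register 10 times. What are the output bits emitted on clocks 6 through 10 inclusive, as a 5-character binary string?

reg_0 = 0x1F2
clock 1: out=0, reg = 0x0F9
clock 2: out=1, reg = 0x07C
clock 3: out=0, reg = 0x83E
clock 4: out=0, reg = 0xC1F
clock 5: out=1, reg = 0x60F
clock 6: out=1, reg = 0x307
clock 7: out=1, reg = 0x983
clock 8: out=1, reg = 0xCC1
clock 9: out=1, reg = 0xE60
clock 10: out=0, reg = 0x730

11110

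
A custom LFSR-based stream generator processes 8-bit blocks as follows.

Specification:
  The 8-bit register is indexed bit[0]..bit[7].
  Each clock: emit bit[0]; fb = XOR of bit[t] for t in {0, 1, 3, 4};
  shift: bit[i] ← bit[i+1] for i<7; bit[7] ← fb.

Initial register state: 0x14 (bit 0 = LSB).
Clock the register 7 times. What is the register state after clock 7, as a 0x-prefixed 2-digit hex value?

reg_0 = 0x14
clock 1: out=0, reg = 0x8A
clock 2: out=0, reg = 0x45
clock 3: out=1, reg = 0xA2
clock 4: out=0, reg = 0xD1
clock 5: out=1, reg = 0x68
clock 6: out=0, reg = 0xB4
clock 7: out=0, reg = 0xDA

0xDA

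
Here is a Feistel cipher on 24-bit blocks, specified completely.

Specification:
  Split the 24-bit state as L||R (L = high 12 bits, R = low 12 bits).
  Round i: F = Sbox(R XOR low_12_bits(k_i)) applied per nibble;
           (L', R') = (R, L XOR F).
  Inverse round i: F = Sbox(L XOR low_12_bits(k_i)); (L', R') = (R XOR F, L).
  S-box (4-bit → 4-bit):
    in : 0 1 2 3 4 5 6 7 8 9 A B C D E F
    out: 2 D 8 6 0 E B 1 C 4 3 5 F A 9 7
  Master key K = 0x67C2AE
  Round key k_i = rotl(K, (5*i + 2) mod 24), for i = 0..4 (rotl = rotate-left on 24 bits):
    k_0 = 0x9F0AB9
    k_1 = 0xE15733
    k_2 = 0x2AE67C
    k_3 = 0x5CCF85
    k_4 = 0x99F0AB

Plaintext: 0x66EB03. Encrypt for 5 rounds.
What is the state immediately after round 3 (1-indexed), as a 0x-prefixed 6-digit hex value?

s_0 = plaintext = 0x66EB03
s_1 = Round(s_0, k_0) = 0xB03B3D
s_2 = Round(s_1, k_1) = 0xB3D42A
s_3 = Round(s_2, k_2) = 0x42A3D6
s_4 = Round(s_3, k_3) = 0x3D6BCC
s_5 = Round(s_4, k_4) = 0xBCC667

0x42A3D6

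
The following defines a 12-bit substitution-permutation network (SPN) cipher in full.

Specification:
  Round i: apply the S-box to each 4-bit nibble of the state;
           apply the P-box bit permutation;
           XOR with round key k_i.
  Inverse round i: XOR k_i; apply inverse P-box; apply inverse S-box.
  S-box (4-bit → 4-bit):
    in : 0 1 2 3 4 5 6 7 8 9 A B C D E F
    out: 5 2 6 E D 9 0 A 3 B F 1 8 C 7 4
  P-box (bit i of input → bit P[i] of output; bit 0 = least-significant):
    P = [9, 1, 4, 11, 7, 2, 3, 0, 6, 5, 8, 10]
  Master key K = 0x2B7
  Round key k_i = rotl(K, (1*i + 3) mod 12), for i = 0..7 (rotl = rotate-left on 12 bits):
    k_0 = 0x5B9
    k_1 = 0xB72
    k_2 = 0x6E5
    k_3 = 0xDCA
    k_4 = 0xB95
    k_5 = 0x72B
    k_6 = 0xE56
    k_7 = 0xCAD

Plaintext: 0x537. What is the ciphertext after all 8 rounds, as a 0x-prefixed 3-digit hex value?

0x0FC

s_0 = plaintext = 0x537
s_1 = Round(s_0, k_0) = 0x9F6
s_2 = Round(s_1, k_1) = 0xF1A
s_3 = Round(s_2, k_2) = 0xDF3
s_4 = Round(s_3, k_3) = 0x0D0
s_5 = Round(s_4, k_4) = 0x8CC
s_6 = Round(s_5, k_5) = 0xF4A
s_7 = Round(s_6, k_6) = 0x5CD
s_8 = Round(s_7, k_7) = 0x0FC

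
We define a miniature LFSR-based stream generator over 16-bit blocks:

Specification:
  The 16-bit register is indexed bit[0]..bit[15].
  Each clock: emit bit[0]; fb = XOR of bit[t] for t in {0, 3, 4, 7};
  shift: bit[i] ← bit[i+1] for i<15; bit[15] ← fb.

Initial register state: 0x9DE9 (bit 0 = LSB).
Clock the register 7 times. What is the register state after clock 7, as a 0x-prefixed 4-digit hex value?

0x633B

reg_0 = 0x9DE9
clock 1: out=1, reg = 0xCEF4
clock 2: out=0, reg = 0x677A
clock 3: out=0, reg = 0x33BD
clock 4: out=1, reg = 0x19DE
clock 5: out=0, reg = 0x8CEF
clock 6: out=1, reg = 0xC677
clock 7: out=1, reg = 0x633B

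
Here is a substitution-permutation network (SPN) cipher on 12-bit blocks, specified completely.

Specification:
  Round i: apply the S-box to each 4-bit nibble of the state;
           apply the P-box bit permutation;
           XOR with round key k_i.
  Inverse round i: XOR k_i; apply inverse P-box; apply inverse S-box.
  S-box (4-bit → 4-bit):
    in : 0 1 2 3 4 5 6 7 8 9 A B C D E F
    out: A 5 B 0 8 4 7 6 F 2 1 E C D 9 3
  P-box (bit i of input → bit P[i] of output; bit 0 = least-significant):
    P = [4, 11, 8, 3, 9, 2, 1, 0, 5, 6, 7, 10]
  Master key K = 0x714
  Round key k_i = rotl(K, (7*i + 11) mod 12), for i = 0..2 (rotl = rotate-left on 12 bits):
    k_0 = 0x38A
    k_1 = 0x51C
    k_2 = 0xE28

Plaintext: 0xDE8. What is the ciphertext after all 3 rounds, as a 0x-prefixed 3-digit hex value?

s_0 = plaintext = 0xDE8
s_1 = Round(s_0, k_0) = 0xC33
s_2 = Round(s_1, k_1) = 0x19C
s_3 = Round(s_2, k_2) = 0xF84

0xF84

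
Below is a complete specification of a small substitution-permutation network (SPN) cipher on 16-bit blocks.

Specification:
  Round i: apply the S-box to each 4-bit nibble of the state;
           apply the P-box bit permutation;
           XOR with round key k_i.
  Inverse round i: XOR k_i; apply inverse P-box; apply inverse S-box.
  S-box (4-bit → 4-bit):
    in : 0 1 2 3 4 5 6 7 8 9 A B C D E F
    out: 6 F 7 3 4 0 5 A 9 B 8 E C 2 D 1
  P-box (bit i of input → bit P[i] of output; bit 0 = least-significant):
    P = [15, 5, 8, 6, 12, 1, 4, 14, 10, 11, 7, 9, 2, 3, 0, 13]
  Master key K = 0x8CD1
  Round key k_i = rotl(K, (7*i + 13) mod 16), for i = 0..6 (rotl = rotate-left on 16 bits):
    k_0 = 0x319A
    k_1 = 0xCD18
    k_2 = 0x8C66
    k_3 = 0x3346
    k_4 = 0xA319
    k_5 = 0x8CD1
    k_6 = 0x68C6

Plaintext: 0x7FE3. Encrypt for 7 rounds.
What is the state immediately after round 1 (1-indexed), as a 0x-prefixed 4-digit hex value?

0xC5A2

s_0 = plaintext = 0x7FE3
s_1 = Round(s_0, k_0) = 0xC5A2
s_2 = Round(s_1, k_1) = 0x2C39
s_3 = Round(s_2, k_2) = 0x1E89
s_4 = Round(s_3, k_3) = 0xC5AB
s_5 = Round(s_4, k_4) = 0xC278
s_6 = Round(s_5, k_5) = 0x6012
s_7 = Round(s_6, k_6) = 0xB171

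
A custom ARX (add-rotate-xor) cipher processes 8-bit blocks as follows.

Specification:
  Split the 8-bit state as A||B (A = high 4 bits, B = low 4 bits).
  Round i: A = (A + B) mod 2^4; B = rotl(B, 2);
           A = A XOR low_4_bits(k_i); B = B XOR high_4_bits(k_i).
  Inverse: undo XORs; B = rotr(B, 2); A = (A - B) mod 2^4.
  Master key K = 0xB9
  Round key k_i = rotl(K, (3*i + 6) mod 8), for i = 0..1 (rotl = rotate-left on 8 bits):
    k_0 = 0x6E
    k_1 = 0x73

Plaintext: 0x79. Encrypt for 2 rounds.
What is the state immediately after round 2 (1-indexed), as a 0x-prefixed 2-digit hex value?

0xD7

s_0 = plaintext = 0x79
s_1 = Round(s_0, k_0) = 0xE0
s_2 = Round(s_1, k_1) = 0xD7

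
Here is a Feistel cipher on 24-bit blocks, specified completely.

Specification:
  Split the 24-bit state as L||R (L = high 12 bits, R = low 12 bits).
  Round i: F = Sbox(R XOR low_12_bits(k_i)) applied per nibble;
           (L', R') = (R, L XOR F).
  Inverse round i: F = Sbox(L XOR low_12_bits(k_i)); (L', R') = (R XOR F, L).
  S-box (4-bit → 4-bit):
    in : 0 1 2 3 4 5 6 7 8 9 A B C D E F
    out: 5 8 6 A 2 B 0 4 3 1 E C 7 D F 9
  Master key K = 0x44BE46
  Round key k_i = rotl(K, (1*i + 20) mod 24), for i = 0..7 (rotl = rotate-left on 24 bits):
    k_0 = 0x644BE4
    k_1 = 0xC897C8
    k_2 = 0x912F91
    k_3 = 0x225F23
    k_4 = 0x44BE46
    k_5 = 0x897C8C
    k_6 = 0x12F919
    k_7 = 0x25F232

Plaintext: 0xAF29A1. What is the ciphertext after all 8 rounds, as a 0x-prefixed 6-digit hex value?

s_0 = plaintext = 0xAF29A1
s_1 = Round(s_0, k_0) = 0x9A1CD9
s_2 = Round(s_1, k_1) = 0xCD9529
s_3 = Round(s_2, k_2) = 0x52921A
s_4 = Round(s_3, k_3) = 0x21A888
s_5 = Round(s_4, k_4) = 0x888265
s_6 = Round(s_5, k_5) = 0x265779
s_7 = Round(s_6, k_6) = 0x779D60
s_8 = Round(s_7, k_7) = 0xD60ECF

0xD60ECF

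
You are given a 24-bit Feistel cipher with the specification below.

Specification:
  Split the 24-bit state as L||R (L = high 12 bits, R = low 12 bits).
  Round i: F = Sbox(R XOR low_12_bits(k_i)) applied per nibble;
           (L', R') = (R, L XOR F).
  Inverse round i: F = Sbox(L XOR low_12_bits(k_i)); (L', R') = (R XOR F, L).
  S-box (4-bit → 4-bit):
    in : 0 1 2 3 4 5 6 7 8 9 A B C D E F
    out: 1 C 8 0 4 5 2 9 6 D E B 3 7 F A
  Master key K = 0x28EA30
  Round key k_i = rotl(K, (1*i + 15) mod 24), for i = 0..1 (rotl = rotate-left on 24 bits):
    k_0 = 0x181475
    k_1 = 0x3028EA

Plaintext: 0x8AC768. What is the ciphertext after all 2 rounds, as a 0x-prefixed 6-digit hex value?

0x86B604

s_0 = plaintext = 0x8AC768
s_1 = Round(s_0, k_0) = 0x76886B
s_2 = Round(s_1, k_1) = 0x86B604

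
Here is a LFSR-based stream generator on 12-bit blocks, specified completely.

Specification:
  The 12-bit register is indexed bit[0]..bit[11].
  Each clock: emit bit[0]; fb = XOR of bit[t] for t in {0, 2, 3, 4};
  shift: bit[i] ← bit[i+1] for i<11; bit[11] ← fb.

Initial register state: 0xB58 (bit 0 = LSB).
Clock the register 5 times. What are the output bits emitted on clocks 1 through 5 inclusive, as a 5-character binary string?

reg_0 = 0xB58
clock 1: out=0, reg = 0x5AC
clock 2: out=0, reg = 0x2D6
clock 3: out=0, reg = 0x16B
clock 4: out=1, reg = 0x0B5
clock 5: out=1, reg = 0x85A

00011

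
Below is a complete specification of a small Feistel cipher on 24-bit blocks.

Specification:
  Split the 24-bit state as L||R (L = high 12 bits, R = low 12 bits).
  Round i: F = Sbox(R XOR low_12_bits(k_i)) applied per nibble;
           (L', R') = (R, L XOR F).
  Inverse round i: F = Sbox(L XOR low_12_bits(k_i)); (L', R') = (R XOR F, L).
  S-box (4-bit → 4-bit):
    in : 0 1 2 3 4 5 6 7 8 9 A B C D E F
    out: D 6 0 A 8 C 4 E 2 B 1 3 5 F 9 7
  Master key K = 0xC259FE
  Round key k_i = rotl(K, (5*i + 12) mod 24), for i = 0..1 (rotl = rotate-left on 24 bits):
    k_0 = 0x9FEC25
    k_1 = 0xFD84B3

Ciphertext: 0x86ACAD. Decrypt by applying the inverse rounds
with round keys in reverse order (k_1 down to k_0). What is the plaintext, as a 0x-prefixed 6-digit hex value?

s_0 = ciphertext = 0x86ACAD
s_1 = InvRound(s_0, k_1) = 0x95686A
s_2 = InvRound(s_1, k_0) = 0x480956

0x480956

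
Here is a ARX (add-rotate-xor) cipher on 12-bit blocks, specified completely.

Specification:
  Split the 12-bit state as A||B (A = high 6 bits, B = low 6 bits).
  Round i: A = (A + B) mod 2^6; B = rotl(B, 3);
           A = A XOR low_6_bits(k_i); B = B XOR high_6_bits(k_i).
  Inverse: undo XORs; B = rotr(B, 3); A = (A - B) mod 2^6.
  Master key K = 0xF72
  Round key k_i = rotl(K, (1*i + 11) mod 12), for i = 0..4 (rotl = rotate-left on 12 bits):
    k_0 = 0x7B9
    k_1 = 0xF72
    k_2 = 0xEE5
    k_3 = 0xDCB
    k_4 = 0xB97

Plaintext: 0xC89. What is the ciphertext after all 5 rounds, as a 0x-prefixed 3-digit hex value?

0x5D3

s_0 = plaintext = 0xC89
s_1 = Round(s_0, k_0) = 0x097
s_2 = Round(s_1, k_1) = 0xAC7
s_3 = Round(s_2, k_2) = 0x5C3
s_4 = Round(s_3, k_3) = 0x46F
s_5 = Round(s_4, k_4) = 0x5D3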